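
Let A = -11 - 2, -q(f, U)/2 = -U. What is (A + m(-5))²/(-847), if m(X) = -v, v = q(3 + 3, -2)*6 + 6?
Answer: -25/847 ≈ -0.029516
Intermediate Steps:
q(f, U) = 2*U (q(f, U) = -(-2)*U = 2*U)
v = -18 (v = (2*(-2))*6 + 6 = -4*6 + 6 = -24 + 6 = -18)
A = -13
m(X) = 18 (m(X) = -1*(-18) = 18)
(A + m(-5))²/(-847) = (-13 + 18)²/(-847) = 5²*(-1/847) = 25*(-1/847) = -25/847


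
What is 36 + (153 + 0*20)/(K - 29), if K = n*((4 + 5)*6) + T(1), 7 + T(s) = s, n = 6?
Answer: 621/17 ≈ 36.529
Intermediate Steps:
T(s) = -7 + s
K = 318 (K = 6*((4 + 5)*6) + (-7 + 1) = 6*(9*6) - 6 = 6*54 - 6 = 324 - 6 = 318)
36 + (153 + 0*20)/(K - 29) = 36 + (153 + 0*20)/(318 - 29) = 36 + (153 + 0)/289 = 36 + 153*(1/289) = 36 + 9/17 = 621/17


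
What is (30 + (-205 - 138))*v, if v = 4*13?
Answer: -16276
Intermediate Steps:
v = 52
(30 + (-205 - 138))*v = (30 + (-205 - 138))*52 = (30 - 343)*52 = -313*52 = -16276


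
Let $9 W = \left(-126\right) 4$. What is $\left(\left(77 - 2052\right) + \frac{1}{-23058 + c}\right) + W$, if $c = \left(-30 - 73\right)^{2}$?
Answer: $- \frac{25283920}{12449} \approx -2031.0$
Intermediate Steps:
$W = -56$ ($W = \frac{\left(-126\right) 4}{9} = \frac{1}{9} \left(-504\right) = -56$)
$c = 10609$ ($c = \left(-103\right)^{2} = 10609$)
$\left(\left(77 - 2052\right) + \frac{1}{-23058 + c}\right) + W = \left(\left(77 - 2052\right) + \frac{1}{-23058 + 10609}\right) - 56 = \left(\left(77 - 2052\right) + \frac{1}{-12449}\right) - 56 = \left(-1975 - \frac{1}{12449}\right) - 56 = - \frac{24586776}{12449} - 56 = - \frac{25283920}{12449}$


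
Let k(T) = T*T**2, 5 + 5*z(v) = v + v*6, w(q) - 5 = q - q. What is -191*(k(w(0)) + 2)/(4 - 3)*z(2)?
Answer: -218313/5 ≈ -43663.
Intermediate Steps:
w(q) = 5 (w(q) = 5 + (q - q) = 5 + 0 = 5)
z(v) = -1 + 7*v/5 (z(v) = -1 + (v + v*6)/5 = -1 + (v + 6*v)/5 = -1 + (7*v)/5 = -1 + 7*v/5)
k(T) = T**3
-191*(k(w(0)) + 2)/(4 - 3)*z(2) = -191*(5**3 + 2)/(4 - 3)*(-1 + (7/5)*2) = -191*(125 + 2)/1*(-1 + 14/5) = -191*127*1*9/5 = -24257*9/5 = -191*1143/5 = -218313/5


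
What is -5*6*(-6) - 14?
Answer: 166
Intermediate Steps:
-5*6*(-6) - 14 = -30*(-6) - 14 = 180 - 14 = 166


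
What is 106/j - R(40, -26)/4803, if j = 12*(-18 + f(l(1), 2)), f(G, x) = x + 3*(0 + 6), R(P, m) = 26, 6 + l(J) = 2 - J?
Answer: 84749/19212 ≈ 4.4113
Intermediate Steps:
l(J) = -4 - J (l(J) = -6 + (2 - J) = -4 - J)
f(G, x) = 18 + x (f(G, x) = x + 3*6 = x + 18 = 18 + x)
j = 24 (j = 12*(-18 + (18 + 2)) = 12*(-18 + 20) = 12*2 = 24)
106/j - R(40, -26)/4803 = 106/24 - 1*26/4803 = 106*(1/24) - 26*1/4803 = 53/12 - 26/4803 = 84749/19212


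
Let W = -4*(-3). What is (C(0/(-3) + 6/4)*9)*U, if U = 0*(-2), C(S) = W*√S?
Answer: 0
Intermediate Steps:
W = 12
C(S) = 12*√S
U = 0
(C(0/(-3) + 6/4)*9)*U = ((12*√(0/(-3) + 6/4))*9)*0 = ((12*√(0*(-⅓) + 6*(¼)))*9)*0 = ((12*√(0 + 3/2))*9)*0 = ((12*√(3/2))*9)*0 = ((12*(√6/2))*9)*0 = ((6*√6)*9)*0 = (54*√6)*0 = 0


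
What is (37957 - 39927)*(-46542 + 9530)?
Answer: 72913640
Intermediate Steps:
(37957 - 39927)*(-46542 + 9530) = -1970*(-37012) = 72913640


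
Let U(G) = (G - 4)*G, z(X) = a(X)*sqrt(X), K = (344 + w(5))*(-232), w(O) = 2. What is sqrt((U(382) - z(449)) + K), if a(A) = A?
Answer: sqrt(64124 - 449*sqrt(449)) ≈ 233.69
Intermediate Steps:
K = -80272 (K = (344 + 2)*(-232) = 346*(-232) = -80272)
z(X) = X**(3/2) (z(X) = X*sqrt(X) = X**(3/2))
U(G) = G*(-4 + G) (U(G) = (-4 + G)*G = G*(-4 + G))
sqrt((U(382) - z(449)) + K) = sqrt((382*(-4 + 382) - 449**(3/2)) - 80272) = sqrt((382*378 - 449*sqrt(449)) - 80272) = sqrt((144396 - 449*sqrt(449)) - 80272) = sqrt(64124 - 449*sqrt(449))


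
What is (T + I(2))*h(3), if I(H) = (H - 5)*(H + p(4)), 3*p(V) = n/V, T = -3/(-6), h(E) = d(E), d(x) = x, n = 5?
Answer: -81/4 ≈ -20.250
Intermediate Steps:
h(E) = E
T = 1/2 (T = -3*(-1/6) = 1/2 ≈ 0.50000)
p(V) = 5/(3*V) (p(V) = (5/V)/3 = 5/(3*V))
I(H) = (-5 + H)*(5/12 + H) (I(H) = (H - 5)*(H + (5/3)/4) = (-5 + H)*(H + (5/3)*(1/4)) = (-5 + H)*(H + 5/12) = (-5 + H)*(5/12 + H))
(T + I(2))*h(3) = (1/2 + (-25/12 + 2**2 - 55/12*2))*3 = (1/2 + (-25/12 + 4 - 55/6))*3 = (1/2 - 29/4)*3 = -27/4*3 = -81/4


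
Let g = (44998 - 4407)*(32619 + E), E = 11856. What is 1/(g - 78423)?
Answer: 1/1805206302 ≈ 5.5395e-10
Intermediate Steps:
g = 1805284725 (g = (44998 - 4407)*(32619 + 11856) = 40591*44475 = 1805284725)
1/(g - 78423) = 1/(1805284725 - 78423) = 1/1805206302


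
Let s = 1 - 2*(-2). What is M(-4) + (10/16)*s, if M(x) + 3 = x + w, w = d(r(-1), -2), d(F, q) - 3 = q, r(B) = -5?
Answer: -23/8 ≈ -2.8750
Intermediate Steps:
d(F, q) = 3 + q
s = 5 (s = 1 + 4 = 5)
w = 1 (w = 3 - 2 = 1)
M(x) = -2 + x (M(x) = -3 + (x + 1) = -3 + (1 + x) = -2 + x)
M(-4) + (10/16)*s = (-2 - 4) + (10/16)*5 = -6 + (10*(1/16))*5 = -6 + (5/8)*5 = -6 + 25/8 = -23/8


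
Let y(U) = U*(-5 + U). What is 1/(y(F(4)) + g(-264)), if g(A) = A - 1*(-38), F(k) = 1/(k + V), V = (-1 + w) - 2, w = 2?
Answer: -9/2048 ≈ -0.0043945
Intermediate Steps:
V = -1 (V = (-1 + 2) - 2 = 1 - 2 = -1)
F(k) = 1/(-1 + k) (F(k) = 1/(k - 1) = 1/(-1 + k))
g(A) = 38 + A (g(A) = A + 38 = 38 + A)
1/(y(F(4)) + g(-264)) = 1/((-5 + 1/(-1 + 4))/(-1 + 4) + (38 - 264)) = 1/((-5 + 1/3)/3 - 226) = 1/((-5 + ⅓)/3 - 226) = 1/((⅓)*(-14/3) - 226) = 1/(-14/9 - 226) = 1/(-2048/9) = -9/2048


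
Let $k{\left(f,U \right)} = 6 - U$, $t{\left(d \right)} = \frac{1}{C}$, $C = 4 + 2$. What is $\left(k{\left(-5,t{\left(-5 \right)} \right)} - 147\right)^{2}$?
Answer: $\frac{717409}{36} \approx 19928.0$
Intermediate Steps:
$C = 6$
$t{\left(d \right)} = \frac{1}{6}$
$\left(k{\left(-5,t{\left(-5 \right)} \right)} - 147\right)^{2} = \left(\left(6 - \frac{1}{6}\right) - 147\right)^{2} = \left(\frac{35}{6} - 147\right)^{2} = \left(- \frac{847}{6}\right)^{2} = \frac{717409}{36}$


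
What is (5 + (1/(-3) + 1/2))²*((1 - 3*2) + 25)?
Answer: 4805/9 ≈ 533.89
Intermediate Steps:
(5 + (1/(-3) + 1/2))²*((1 - 3*2) + 25) = (5 + (1*(-⅓) + 1*(½)))²*((1 - 6) + 25) = (5 + (-⅓ + ½))²*(-5 + 25) = (5 + ⅙)²*20 = (31/6)²*20 = (961/36)*20 = 4805/9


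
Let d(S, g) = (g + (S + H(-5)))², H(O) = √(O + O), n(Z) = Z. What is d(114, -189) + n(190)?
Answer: 5805 - 150*I*√10 ≈ 5805.0 - 474.34*I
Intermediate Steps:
H(O) = √2*√O (H(O) = √(2*O) = √2*√O)
d(S, g) = (S + g + I*√10)² (d(S, g) = (g + (S + √2*√(-5)))² = (g + (S + √2*(I*√5)))² = (g + (S + I*√10))² = (S + g + I*√10)²)
d(114, -189) + n(190) = (114 - 189 + I*√10)² + 190 = (-75 + I*√10)² + 190 = 190 + (-75 + I*√10)²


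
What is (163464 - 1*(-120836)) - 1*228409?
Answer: 55891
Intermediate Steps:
(163464 - 1*(-120836)) - 1*228409 = (163464 + 120836) - 228409 = 284300 - 228409 = 55891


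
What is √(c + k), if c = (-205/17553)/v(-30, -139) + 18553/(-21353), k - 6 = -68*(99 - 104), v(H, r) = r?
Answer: 4*√58548309726170693846910/52098480051 ≈ 18.578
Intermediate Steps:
k = 346 (k = 6 - 68*(99 - 104) = 6 - 68*(-5) = 6 + 340 = 346)
c = -45262475086/52098480051 (c = -205/17553/(-139) + 18553/(-21353) = -205*1/17553*(-1/139) + 18553*(-1/21353) = -205/17553*(-1/139) - 18553/21353 = 205/2439867 - 18553/21353 = -45262475086/52098480051 ≈ -0.86879)
√(c + k) = √(-45262475086/52098480051 + 346) = √(17980811622560/52098480051) = 4*√58548309726170693846910/52098480051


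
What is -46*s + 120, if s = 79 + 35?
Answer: -5124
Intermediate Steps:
s = 114
-46*s + 120 = -46*114 + 120 = -5244 + 120 = -5124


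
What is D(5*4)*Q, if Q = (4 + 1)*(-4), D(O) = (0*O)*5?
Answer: 0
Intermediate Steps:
D(O) = 0 (D(O) = 0*5 = 0)
Q = -20 (Q = 5*(-4) = -20)
D(5*4)*Q = 0*(-20) = 0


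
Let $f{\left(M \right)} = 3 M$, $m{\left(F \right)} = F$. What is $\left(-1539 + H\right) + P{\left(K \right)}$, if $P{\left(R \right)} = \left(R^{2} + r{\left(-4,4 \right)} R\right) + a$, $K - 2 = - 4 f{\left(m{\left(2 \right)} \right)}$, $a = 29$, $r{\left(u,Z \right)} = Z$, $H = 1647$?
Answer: $533$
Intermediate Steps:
$K = -22$ ($K = 2 - 4 \cdot 3 \cdot 2 = 2 - 24 = -22$)
$P{\left(R \right)} = 29 + R^{2} + 4 R$ ($P{\left(R \right)} = \left(R^{2} + 4 R\right) + 29 = 29 + R^{2} + 4 R$)
$\left(-1539 + H\right) + P{\left(K \right)} = \left(-1539 + 1647\right) + \left(29 + \left(-22\right)^{2} + 4 \left(-22\right)\right) = 108 + \left(29 + 484 - 88\right) = 108 + 425 = 533$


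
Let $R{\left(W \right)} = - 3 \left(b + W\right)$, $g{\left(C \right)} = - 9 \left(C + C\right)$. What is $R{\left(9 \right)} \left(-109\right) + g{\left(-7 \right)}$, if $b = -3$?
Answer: $2088$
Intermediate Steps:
$g{\left(C \right)} = - 18 C$ ($g{\left(C \right)} = - 9 \cdot 2 C = - 18 C$)
$R{\left(W \right)} = 9 - 3 W$ ($R{\left(W \right)} = - 3 \left(-3 + W\right) = 9 - 3 W$)
$R{\left(9 \right)} \left(-109\right) + g{\left(-7 \right)} = \left(9 - 27\right) \left(-109\right) - -126 = \left(9 - 27\right) \left(-109\right) + 126 = \left(-18\right) \left(-109\right) + 126 = 1962 + 126 = 2088$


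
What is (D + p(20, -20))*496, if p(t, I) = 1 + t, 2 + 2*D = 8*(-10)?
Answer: -9920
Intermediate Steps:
D = -41 (D = -1 + (8*(-10))/2 = -1 + (½)*(-80) = -1 - 40 = -41)
(D + p(20, -20))*496 = (-41 + (1 + 20))*496 = (-41 + 21)*496 = -20*496 = -9920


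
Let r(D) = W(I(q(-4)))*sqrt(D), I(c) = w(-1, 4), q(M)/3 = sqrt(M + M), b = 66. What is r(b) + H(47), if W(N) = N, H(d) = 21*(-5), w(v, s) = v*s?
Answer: -105 - 4*sqrt(66) ≈ -137.50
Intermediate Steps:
w(v, s) = s*v
q(M) = 3*sqrt(2)*sqrt(M) (q(M) = 3*sqrt(M + M) = 3*sqrt(2*M) = 3*(sqrt(2)*sqrt(M)) = 3*sqrt(2)*sqrt(M))
I(c) = -4 (I(c) = 4*(-1) = -4)
H(d) = -105
r(D) = -4*sqrt(D)
r(b) + H(47) = -4*sqrt(66) - 105 = -105 - 4*sqrt(66)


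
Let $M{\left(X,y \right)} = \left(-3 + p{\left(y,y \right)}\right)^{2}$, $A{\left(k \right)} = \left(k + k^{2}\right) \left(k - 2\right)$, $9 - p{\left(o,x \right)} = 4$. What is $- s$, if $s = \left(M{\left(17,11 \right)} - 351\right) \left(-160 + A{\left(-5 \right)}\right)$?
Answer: $-104100$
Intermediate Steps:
$p{\left(o,x \right)} = 5$ ($p{\left(o,x \right)} = 9 - 4 = 5$)
$A{\left(k \right)} = \left(-2 + k\right) \left(k + k^{2}\right)$ ($A{\left(k \right)} = \left(k + k^{2}\right) \left(-2 + k\right) = \left(-2 + k\right) \left(k + k^{2}\right)$)
$M{\left(X,y \right)} = 4$ ($M{\left(X,y \right)} = \left(-3 + 5\right)^{2} = 2^{2} = 4$)
$s = 104100$ ($s = \left(4 - 351\right) \left(-160 - 5 \left(-2 + \left(-5\right)^{2} - -5\right)\right) = - 347 \left(-160 - 5 \left(-2 + 25 + 5\right)\right) = - 347 \left(-160 - 140\right) = \left(-347\right) \left(-300\right) = 104100$)
$- s = \left(-1\right) 104100 = -104100$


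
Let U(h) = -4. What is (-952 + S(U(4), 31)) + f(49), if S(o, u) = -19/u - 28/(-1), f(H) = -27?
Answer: -29500/31 ≈ -951.61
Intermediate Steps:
S(o, u) = 28 - 19/u (S(o, u) = -19/u - 28*(-1) = -19/u + 28 = 28 - 19/u)
(-952 + S(U(4), 31)) + f(49) = (-952 + (28 - 19/31)) - 27 = (-952 + 849/31) - 27 = -28663/31 - 27 = -29500/31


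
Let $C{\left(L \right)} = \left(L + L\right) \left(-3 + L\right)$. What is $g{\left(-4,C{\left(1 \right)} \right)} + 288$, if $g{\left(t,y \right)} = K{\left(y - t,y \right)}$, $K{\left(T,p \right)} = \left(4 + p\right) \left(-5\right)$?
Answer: $288$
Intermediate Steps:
$C{\left(L \right)} = 2 L \left(-3 + L\right)$
$K{\left(T,p \right)} = -20 - 5 p$
$g{\left(t,y \right)} = -20 - 5 y$
$g{\left(-4,C{\left(1 \right)} \right)} + 288 = \left(-20 - 5 \cdot 2 \cdot 1 \left(-3 + 1\right)\right) + 288 = \left(-20 - 5 \cdot 2 \cdot 1 \left(-2\right)\right) + 288 = \left(-20 - -20\right) + 288 = \left(-20 + 20\right) + 288 = 0 + 288 = 288$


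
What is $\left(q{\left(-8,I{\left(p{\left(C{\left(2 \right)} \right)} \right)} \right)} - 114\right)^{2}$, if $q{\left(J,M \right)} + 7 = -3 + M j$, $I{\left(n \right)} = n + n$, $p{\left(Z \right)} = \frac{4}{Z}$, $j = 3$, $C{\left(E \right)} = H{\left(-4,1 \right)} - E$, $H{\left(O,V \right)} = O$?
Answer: $16384$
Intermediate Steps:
$C{\left(E \right)} = -4 - E$
$I{\left(n \right)} = 2 n$
$q{\left(J,M \right)} = -10 + 3 M$ ($q{\left(J,M \right)} = -7 + \left(-3 + M 3\right) = -7 + \left(-3 + 3 M\right) = -10 + 3 M$)
$\left(q{\left(-8,I{\left(p{\left(C{\left(2 \right)} \right)} \right)} \right)} - 114\right)^{2} = \left(\left(-10 + 3 \cdot 2 \frac{4}{-4 - 2}\right) - 114\right)^{2} = \left(\left(-10 + 3 \cdot 2 \frac{4}{-6}\right) - 114\right)^{2} = \left(\left(-10 + 3 \cdot 2 \cdot 4 \left(- \frac{1}{6}\right)\right) - 114\right)^{2} = \left(\left(-10 + 3 \cdot 2 \left(- \frac{2}{3}\right)\right) - 114\right)^{2} = \left(\left(-10 + 3 \left(- \frac{4}{3}\right)\right) - 114\right)^{2} = \left(\left(-10 - 4\right) - 114\right)^{2} = \left(-14 - 114\right)^{2} = \left(-128\right)^{2} = 16384$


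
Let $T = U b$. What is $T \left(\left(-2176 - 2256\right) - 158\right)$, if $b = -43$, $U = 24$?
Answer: $4736880$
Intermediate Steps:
$T = -1032$ ($T = 24 \left(-43\right) = -1032$)
$T \left(\left(-2176 - 2256\right) - 158\right) = - 1032 \left(\left(-2176 - 2256\right) - 158\right) = - 1032 \left(-4432 - 158\right) = \left(-1032\right) \left(-4590\right) = 4736880$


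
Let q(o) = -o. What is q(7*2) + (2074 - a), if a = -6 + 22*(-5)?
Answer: 2176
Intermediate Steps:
a = -116 (a = -6 - 110 = -116)
q(7*2) + (2074 - a) = -7*2 + (2074 - 1*(-116)) = -1*14 + (2074 + 116) = -14 + 2190 = 2176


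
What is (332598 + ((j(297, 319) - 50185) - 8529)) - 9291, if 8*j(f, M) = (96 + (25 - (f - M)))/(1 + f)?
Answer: 630789855/2384 ≈ 2.6459e+5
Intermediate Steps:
j(f, M) = (121 + M - f)/(8*(1 + f)) (j(f, M) = ((96 + (25 - (f - M)))/(1 + f))/8 = ((96 + (25 + (M - f)))/(1 + f))/8 = ((96 + (25 + M - f))/(1 + f))/8 = ((121 + M - f)/(1 + f))/8 = (121 + M - f)/(8*(1 + f)))
(332598 + ((j(297, 319) - 50185) - 8529)) - 9291 = (332598 + (((121 + 319 - 1*297)/(8*(1 + 297)) - 50185) - 8529)) - 9291 = (332598 + (((1/8)*(121 + 319 - 297)/298 - 50185) - 8529)) - 9291 = (332598 + (((1/8)*(1/298)*143 - 50185) - 8529)) - 9291 = (332598 + ((143/2384 - 50185) - 8529)) - 9291 = (332598 + (-119640897/2384 - 8529)) - 9291 = (332598 - 139974033/2384) - 9291 = 652939599/2384 - 9291 = 630789855/2384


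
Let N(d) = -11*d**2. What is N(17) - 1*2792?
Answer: -5971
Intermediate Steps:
N(17) - 1*2792 = -11*17**2 - 1*2792 = -11*289 - 2792 = -3179 - 2792 = -5971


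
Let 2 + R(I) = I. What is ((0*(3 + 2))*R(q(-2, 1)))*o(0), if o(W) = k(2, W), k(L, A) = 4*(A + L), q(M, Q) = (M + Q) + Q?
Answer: 0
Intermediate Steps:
q(M, Q) = M + 2*Q
k(L, A) = 4*A + 4*L
o(W) = 8 + 4*W (o(W) = 4*W + 4*2 = 4*W + 8 = 8 + 4*W)
R(I) = -2 + I
((0*(3 + 2))*R(q(-2, 1)))*o(0) = ((0*(3 + 2))*(-2 + (-2 + 2*1)))*(8 + 4*0) = ((0*5)*(-2 + (-2 + 2)))*(8 + 0) = (0*(-2 + 0))*8 = (0*(-2))*8 = 0*8 = 0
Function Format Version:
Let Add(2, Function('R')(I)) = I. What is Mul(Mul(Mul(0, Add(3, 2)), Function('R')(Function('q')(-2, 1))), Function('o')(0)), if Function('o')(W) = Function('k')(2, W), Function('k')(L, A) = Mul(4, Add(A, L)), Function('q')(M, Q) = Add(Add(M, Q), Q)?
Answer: 0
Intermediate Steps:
Function('q')(M, Q) = Add(M, Mul(2, Q))
Function('k')(L, A) = Add(Mul(4, A), Mul(4, L))
Function('o')(W) = Add(8, Mul(4, W)) (Function('o')(W) = Add(Mul(4, W), Mul(4, 2)) = Add(Mul(4, W), 8) = Add(8, Mul(4, W)))
Function('R')(I) = Add(-2, I)
Mul(Mul(Mul(0, Add(3, 2)), Function('R')(Function('q')(-2, 1))), Function('o')(0)) = Mul(Mul(Mul(0, Add(3, 2)), Add(-2, Add(-2, Mul(2, 1)))), Add(8, Mul(4, 0))) = Mul(Mul(Mul(0, 5), Add(-2, Add(-2, 2))), Add(8, 0)) = Mul(Mul(0, Add(-2, 0)), 8) = Mul(Mul(0, -2), 8) = Mul(0, 8) = 0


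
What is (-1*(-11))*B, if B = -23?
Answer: -253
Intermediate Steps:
(-1*(-11))*B = -1*(-11)*(-23) = 11*(-23) = -253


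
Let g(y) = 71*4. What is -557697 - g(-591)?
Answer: -557981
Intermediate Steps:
g(y) = 284
-557697 - g(-591) = -557697 - 1*284 = -557697 - 284 = -557981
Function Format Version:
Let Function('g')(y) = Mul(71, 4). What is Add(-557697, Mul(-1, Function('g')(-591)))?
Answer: -557981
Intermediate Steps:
Function('g')(y) = 284
Add(-557697, Mul(-1, Function('g')(-591))) = Add(-557697, Mul(-1, 284)) = Add(-557697, -284) = -557981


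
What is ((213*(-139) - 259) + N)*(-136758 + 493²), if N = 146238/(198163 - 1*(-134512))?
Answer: -1056056920937792/332675 ≈ -3.1744e+9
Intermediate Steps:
N = 146238/332675 (N = 146238/(198163 + 134512) = 146238/332675 ≈ 0.43958)
((213*(-139) - 259) + N)*(-136758 + 493²) = ((213*(-139) - 259) + 146238/332675)*(-136758 + 493²) = ((-29607 - 259) + 146238/332675)*(-136758 + 243049) = (-29866 + 146238/332675)*106291 = -9935525312/332675*106291 = -1056056920937792/332675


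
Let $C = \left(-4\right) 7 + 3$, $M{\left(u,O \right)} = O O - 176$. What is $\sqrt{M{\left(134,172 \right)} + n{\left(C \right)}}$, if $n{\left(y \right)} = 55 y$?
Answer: $17 \sqrt{97} \approx 167.43$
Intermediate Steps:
$M{\left(u,O \right)} = -176 + O^{2}$ ($M{\left(u,O \right)} = O^{2} - 176 = -176 + O^{2}$)
$C = -25$ ($C = -28 + 3 = -25$)
$\sqrt{M{\left(134,172 \right)} + n{\left(C \right)}} = \sqrt{\left(-176 + 172^{2}\right) + 55 \left(-25\right)} = \sqrt{\left(-176 + 29584\right) - 1375} = \sqrt{29408 - 1375} = \sqrt{28033} = 17 \sqrt{97}$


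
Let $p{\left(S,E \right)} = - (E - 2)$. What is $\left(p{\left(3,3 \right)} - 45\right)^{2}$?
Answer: $2116$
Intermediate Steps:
$p{\left(S,E \right)} = 2 - E$ ($p{\left(S,E \right)} = - (-2 + E) = 2 - E$)
$\left(p{\left(3,3 \right)} - 45\right)^{2} = \left(\left(2 - 3\right) - 45\right)^{2} = \left(-1 - 45\right)^{2} = \left(-46\right)^{2} = 2116$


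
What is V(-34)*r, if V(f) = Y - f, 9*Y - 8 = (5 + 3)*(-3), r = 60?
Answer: 5800/3 ≈ 1933.3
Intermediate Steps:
Y = -16/9 (Y = 8/9 + ((5 + 3)*(-3))/9 = 8/9 + (8*(-3))/9 = 8/9 + (⅑)*(-24) = 8/9 - 8/3 = -16/9 ≈ -1.7778)
V(f) = -16/9 - f
V(-34)*r = (-16/9 - 1*(-34))*60 = (-16/9 + 34)*60 = (290/9)*60 = 5800/3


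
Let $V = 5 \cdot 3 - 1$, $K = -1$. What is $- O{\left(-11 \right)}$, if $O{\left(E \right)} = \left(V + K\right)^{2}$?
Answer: $-169$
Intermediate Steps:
$V = 14$ ($V = 15 - 1 = 14$)
$O{\left(E \right)} = 169$ ($O{\left(E \right)} = \left(14 - 1\right)^{2} = 13^{2} = 169$)
$- O{\left(-11 \right)} = \left(-1\right) 169 = -169$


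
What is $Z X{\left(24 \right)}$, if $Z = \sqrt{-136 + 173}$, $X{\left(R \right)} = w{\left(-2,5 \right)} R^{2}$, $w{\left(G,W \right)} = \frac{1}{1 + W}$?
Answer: $96 \sqrt{37} \approx 583.95$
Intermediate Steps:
$X{\left(R \right)} = \frac{R^{2}}{6}$ ($X{\left(R \right)} = \frac{R^{2}}{1 + 5} = \frac{R^{2}}{6}$)
$Z = \sqrt{37} \approx 6.0828$
$Z X{\left(24 \right)} = \sqrt{37} \frac{24^{2}}{6} = \sqrt{37} \cdot \frac{1}{6} \cdot 576 = \sqrt{37} \cdot 96 = 96 \sqrt{37}$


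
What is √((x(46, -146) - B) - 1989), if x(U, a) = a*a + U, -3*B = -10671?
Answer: 2*√3954 ≈ 125.76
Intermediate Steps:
B = 3557 (B = -⅓*(-10671) = 3557)
x(U, a) = U + a² (x(U, a) = a² + U = U + a²)
√((x(46, -146) - B) - 1989) = √(((46 + (-146)²) - 1*3557) - 1989) = √(((46 + 21316) - 3557) - 1989) = √((21362 - 3557) - 1989) = √(17805 - 1989) = √15816 = 2*√3954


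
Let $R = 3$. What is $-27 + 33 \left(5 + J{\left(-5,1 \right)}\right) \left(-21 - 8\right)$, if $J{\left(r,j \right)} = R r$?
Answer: $9543$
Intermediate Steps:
$J{\left(r,j \right)} = 3 r$
$-27 + 33 \left(5 + J{\left(-5,1 \right)}\right) \left(-21 - 8\right) = -27 + 33 \left(5 + 3 \left(-5\right)\right) \left(-21 - 8\right) = -27 + 33 \left(5 - 15\right) \left(-29\right) = -27 + 33 \left(\left(-10\right) \left(-29\right)\right) = -27 + 33 \cdot 290 = -27 + 9570 = 9543$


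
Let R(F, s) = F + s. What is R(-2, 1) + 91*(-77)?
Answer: -7008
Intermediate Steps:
R(-2, 1) + 91*(-77) = (-2 + 1) + 91*(-77) = -1 - 7007 = -7008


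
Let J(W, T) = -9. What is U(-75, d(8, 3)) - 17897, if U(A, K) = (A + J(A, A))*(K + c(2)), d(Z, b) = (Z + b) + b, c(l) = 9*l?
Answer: -20585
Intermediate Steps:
d(Z, b) = Z + 2*b
U(A, K) = (-9 + A)*(18 + K) (U(A, K) = (A - 9)*(K + 9*2) = (-9 + A)*(K + 18) = (-9 + A)*(18 + K))
U(-75, d(8, 3)) - 17897 = (-162 - 9*(8 + 2*3) + 18*(-75) - 75*(8 + 2*3)) - 17897 = (-162 - 9*(8 + 6) - 1350 - 75*(8 + 6)) - 17897 = (-162 - 9*14 - 1350 - 75*14) - 17897 = (-162 - 126 - 1350 - 1050) - 17897 = -2688 - 17897 = -20585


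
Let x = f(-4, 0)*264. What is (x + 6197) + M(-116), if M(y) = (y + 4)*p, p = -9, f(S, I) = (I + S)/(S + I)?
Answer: 7469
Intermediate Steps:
f(S, I) = 1 (f(S, I) = (I + S)/(I + S) = 1)
x = 264 (x = 1*264 = 264)
M(y) = -36 - 9*y (M(y) = (y + 4)*(-9) = (4 + y)*(-9) = -36 - 9*y)
(x + 6197) + M(-116) = (264 + 6197) + (-36 - 9*(-116)) = 6461 + (-36 + 1044) = 6461 + 1008 = 7469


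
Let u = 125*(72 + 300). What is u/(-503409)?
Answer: -500/5413 ≈ -0.092370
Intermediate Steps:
u = 46500 (u = 125*372 = 46500)
u/(-503409) = 46500/(-503409) = 46500*(-1/503409) = -500/5413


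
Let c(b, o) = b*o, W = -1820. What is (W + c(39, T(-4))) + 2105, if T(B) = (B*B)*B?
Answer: -2211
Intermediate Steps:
T(B) = B³ (T(B) = B²*B = B³)
(W + c(39, T(-4))) + 2105 = (-1820 + 39*(-4)³) + 2105 = (-1820 + 39*(-64)) + 2105 = (-1820 - 2496) + 2105 = -4316 + 2105 = -2211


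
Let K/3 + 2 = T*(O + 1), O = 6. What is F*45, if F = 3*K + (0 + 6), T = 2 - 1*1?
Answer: 2295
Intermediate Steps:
T = 1 (T = 2 - 1 = 1)
K = 15 (K = -6 + 3*(1*(6 + 1)) = -6 + 3*(1*7) = -6 + 3*7 = -6 + 21 = 15)
F = 51 (F = 3*15 + (0 + 6) = 45 + 6 = 51)
F*45 = 51*45 = 2295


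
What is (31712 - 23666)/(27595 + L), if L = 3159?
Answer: 4023/15377 ≈ 0.26162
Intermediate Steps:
(31712 - 23666)/(27595 + L) = (31712 - 23666)/(27595 + 3159) = 8046/30754 = 8046*(1/30754) = 4023/15377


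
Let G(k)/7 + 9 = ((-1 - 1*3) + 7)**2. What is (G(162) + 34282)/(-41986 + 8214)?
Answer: -17141/16886 ≈ -1.0151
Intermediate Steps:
G(k) = 0 (G(k) = -63 + 7*((-1 - 1*3) + 7)**2 = -63 + 7*((-1 - 3) + 7)**2 = -63 + 7*(-4 + 7)**2 = -63 + 7*3**2 = -63 + 7*9 = -63 + 63 = 0)
(G(162) + 34282)/(-41986 + 8214) = (0 + 34282)/(-41986 + 8214) = 34282/(-33772) = 34282*(-1/33772) = -17141/16886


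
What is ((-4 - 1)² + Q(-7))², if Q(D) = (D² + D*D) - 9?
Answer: 12996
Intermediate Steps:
Q(D) = -9 + 2*D² (Q(D) = (D² + D²) - 9 = 2*D² - 9 = -9 + 2*D²)
((-4 - 1)² + Q(-7))² = ((-4 - 1)² + (-9 + 2*(-7)²))² = ((-5)² + (-9 + 2*49))² = (25 + (-9 + 98))² = (25 + 89)² = 114² = 12996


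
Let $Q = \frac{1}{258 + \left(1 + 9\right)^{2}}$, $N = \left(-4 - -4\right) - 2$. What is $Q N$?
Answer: $- \frac{1}{179} \approx -0.0055866$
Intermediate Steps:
$N = -2$ ($N = \left(-4 + 4\right) - 2 = 0 - 2 = -2$)
$Q = \frac{1}{358}$ ($Q = \frac{1}{258 + 10^{2}} = \frac{1}{258 + 100} = \frac{1}{358} \approx 0.0027933$)
$Q N = \frac{1}{358} \left(-2\right) = - \frac{1}{179}$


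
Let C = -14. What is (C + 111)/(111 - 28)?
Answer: 97/83 ≈ 1.1687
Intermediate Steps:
(C + 111)/(111 - 28) = (-14 + 111)/(111 - 28) = 97/83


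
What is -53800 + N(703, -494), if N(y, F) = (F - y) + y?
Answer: -54294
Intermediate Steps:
N(y, F) = F
-53800 + N(703, -494) = -53800 - 494 = -54294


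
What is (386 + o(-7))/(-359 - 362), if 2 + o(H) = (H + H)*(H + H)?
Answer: -580/721 ≈ -0.80444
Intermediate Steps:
o(H) = -2 + 4*H**2 (o(H) = -2 + (H + H)*(H + H) = -2 + (2*H)*(2*H) = -2 + 4*H**2)
(386 + o(-7))/(-359 - 362) = (386 + (-2 + 4*(-7)**2))/(-359 - 362) = (386 + (-2 + 4*49))/(-721) = (386 + (-2 + 196))*(-1/721) = (386 + 194)*(-1/721) = 580*(-1/721) = -580/721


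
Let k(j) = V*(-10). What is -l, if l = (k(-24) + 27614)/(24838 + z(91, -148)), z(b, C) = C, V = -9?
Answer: -13852/12345 ≈ -1.1221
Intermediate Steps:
k(j) = 90 (k(j) = -9*(-10) = 90)
l = 13852/12345 (l = (90 + 27614)/(24838 - 148) = 27704/24690 = 27704*(1/24690) = 13852/12345 ≈ 1.1221)
-l = -1*13852/12345 = -13852/12345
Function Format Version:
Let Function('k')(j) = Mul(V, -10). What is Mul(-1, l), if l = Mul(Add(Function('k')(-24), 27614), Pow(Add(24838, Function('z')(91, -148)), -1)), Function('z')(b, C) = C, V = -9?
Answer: Rational(-13852, 12345) ≈ -1.1221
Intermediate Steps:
Function('k')(j) = 90 (Function('k')(j) = Mul(-9, -10) = 90)
l = Rational(13852, 12345) (l = Mul(Add(90, 27614), Pow(Add(24838, -148), -1)) = Mul(27704, Pow(24690, -1)) = Mul(27704, Rational(1, 24690)) = Rational(13852, 12345) ≈ 1.1221)
Mul(-1, l) = Mul(-1, Rational(13852, 12345)) = Rational(-13852, 12345)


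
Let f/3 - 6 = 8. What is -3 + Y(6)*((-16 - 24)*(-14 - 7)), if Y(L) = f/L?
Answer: 5877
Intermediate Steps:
f = 42 (f = 18 + 3*8 = 18 + 24 = 42)
Y(L) = 42/L
-3 + Y(6)*((-16 - 24)*(-14 - 7)) = -3 + (42/6)*((-16 - 24)*(-14 - 7)) = -3 + (42*(⅙))*(-40*(-21)) = -3 + 7*840 = -3 + 5880 = 5877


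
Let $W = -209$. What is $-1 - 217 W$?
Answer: $45352$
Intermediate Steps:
$-1 - 217 W = -1 - -45353 = -1 + 45353 = 45352$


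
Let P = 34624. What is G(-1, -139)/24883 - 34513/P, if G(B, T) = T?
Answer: -863599715/861548992 ≈ -1.0024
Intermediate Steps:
G(-1, -139)/24883 - 34513/P = -139/24883 - 34513/34624 = -863599715/861548992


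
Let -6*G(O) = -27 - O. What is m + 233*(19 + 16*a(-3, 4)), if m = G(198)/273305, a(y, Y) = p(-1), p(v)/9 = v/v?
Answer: 4151940253/109322 ≈ 37979.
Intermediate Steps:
p(v) = 9 (p(v) = 9*(v/v) = 9*1 = 9)
a(y, Y) = 9
G(O) = 9/2 + O/6 (G(O) = -(-27 - O)/6 = 9/2 + O/6)
m = 15/109322 (m = (9/2 + (1/6)*198)/273305 = (9/2 + 33)*(1/273305) = (75/2)*(1/273305) = 15/109322 ≈ 0.00013721)
m + 233*(19 + 16*a(-3, 4)) = 15/109322 + 233*(19 + 16*9) = 15/109322 + 233*(19 + 144) = 15/109322 + 233*163 = 15/109322 + 37979 = 4151940253/109322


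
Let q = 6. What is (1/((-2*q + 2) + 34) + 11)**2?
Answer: 70225/576 ≈ 121.92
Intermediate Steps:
(1/((-2*q + 2) + 34) + 11)**2 = (1/((-2*6 + 2) + 34) + 11)**2 = (1/((-12 + 2) + 34) + 11)**2 = (1/(-10 + 34) + 11)**2 = (1/24 + 11)**2 = (265/24)**2 = 70225/576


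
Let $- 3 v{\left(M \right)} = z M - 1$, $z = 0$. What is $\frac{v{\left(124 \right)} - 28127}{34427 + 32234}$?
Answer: $- \frac{84380}{199983} \approx -0.42194$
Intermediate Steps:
$v{\left(M \right)} = \frac{1}{3}$ ($v{\left(M \right)} = - \frac{0 M - 1}{3} = - \frac{0 - 1}{3} = \left(- \frac{1}{3}\right) \left(-1\right) = \frac{1}{3}$)
$\frac{v{\left(124 \right)} - 28127}{34427 + 32234} = \frac{\frac{1}{3} - 28127}{34427 + 32234} = - \frac{84380}{3 \cdot 66661} = \left(- \frac{84380}{3}\right) \frac{1}{66661} = - \frac{84380}{199983}$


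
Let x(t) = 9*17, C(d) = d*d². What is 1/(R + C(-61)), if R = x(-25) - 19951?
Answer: -1/246779 ≈ -4.0522e-6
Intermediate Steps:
C(d) = d³
x(t) = 153
R = -19798 (R = 153 - 19951 = -19798)
1/(R + C(-61)) = 1/(-19798 + (-61)³) = 1/(-19798 - 226981) = 1/(-246779) = -1/246779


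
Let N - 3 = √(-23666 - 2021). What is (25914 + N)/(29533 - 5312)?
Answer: 489/457 + I*√25687/24221 ≈ 1.07 + 0.0066171*I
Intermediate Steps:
N = 3 + I*√25687 (N = 3 + √(-23666 - 2021) = 3 + √(-25687) = 3 + I*√25687 ≈ 3.0 + 160.27*I)
(25914 + N)/(29533 - 5312) = (25914 + (3 + I*√25687))/(29533 - 5312) = (25917 + I*√25687)/24221 = (25917 + I*√25687)*(1/24221) = 489/457 + I*√25687/24221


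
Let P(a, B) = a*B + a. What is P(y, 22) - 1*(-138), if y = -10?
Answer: -92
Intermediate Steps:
P(a, B) = a + B*a (P(a, B) = B*a + a = a + B*a)
P(y, 22) - 1*(-138) = -10*(1 + 22) - 1*(-138) = -10*23 + 138 = -230 + 138 = -92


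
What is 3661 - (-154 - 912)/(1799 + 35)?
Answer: 3357670/917 ≈ 3661.6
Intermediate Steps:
3661 - (-154 - 912)/(1799 + 35) = 3661 - (-1066)/1834 = 3661 - 1*(-533/917) = 3661 + 533/917 = 3357670/917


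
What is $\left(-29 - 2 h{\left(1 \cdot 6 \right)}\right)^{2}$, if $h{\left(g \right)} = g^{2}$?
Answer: $10201$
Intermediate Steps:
$\left(-29 - 2 h{\left(1 \cdot 6 \right)}\right)^{2} = \left(-29 - 2 \left(1 \cdot 6\right)^{2}\right)^{2} = \left(-29 - 2 \cdot 6^{2}\right)^{2} = \left(-29 - 72\right)^{2} = \left(-101\right)^{2} = 10201$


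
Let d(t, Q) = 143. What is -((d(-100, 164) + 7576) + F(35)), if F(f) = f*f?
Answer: -8944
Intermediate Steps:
F(f) = f**2
-((d(-100, 164) + 7576) + F(35)) = -((143 + 7576) + 35**2) = -(7719 + 1225) = -1*8944 = -8944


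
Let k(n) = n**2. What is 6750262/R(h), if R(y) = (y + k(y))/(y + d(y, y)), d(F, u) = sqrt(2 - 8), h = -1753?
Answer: -3375131/876 + 3375131*I*sqrt(6)/1535628 ≈ -3852.9 + 5.3837*I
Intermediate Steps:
d(F, u) = I*sqrt(6) (d(F, u) = sqrt(-6) = I*sqrt(6))
R(y) = (y + y**2)/(y + I*sqrt(6))
6750262/R(h) = 6750262/((-1753*(1 - 1753)/(-1753 + I*sqrt(6)))) = 6750262/((-1753*(-1752)/(-1753 + I*sqrt(6)))) = 6750262/((3071256/(-1753 + I*sqrt(6)))) = 6750262*(-1/1752 + I*sqrt(6)/3071256) = -3375131/876 + 3375131*I*sqrt(6)/1535628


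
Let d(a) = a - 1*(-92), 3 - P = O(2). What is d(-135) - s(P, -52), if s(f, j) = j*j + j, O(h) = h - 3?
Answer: -2695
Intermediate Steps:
O(h) = -3 + h
P = 4 (P = 3 - (-3 + 2) = 3 - 1*(-1) = 3 + 1 = 4)
s(f, j) = j + j² (s(f, j) = j² + j = j + j²)
d(a) = 92 + a (d(a) = a + 92 = 92 + a)
d(-135) - s(P, -52) = (92 - 135) - (-52)*(1 - 52) = -43 - (-52)*(-51) = -43 - 1*2652 = -43 - 2652 = -2695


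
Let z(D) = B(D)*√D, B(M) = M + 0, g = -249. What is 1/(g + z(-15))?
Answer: I/(3*(-83*I + 5*√15)) ≈ -0.0038087 + 0.00088863*I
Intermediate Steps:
B(M) = M
z(D) = D^(3/2) (z(D) = D*√D = D^(3/2))
1/(g + z(-15)) = 1/(-249 + (-15)^(3/2)) = 1/(-249 - 15*I*√15)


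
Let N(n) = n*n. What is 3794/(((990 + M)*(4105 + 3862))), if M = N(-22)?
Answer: 1897/5871679 ≈ 0.00032308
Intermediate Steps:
N(n) = n**2
M = 484 (M = (-22)**2 = 484)
3794/(((990 + M)*(4105 + 3862))) = 3794/(((990 + 484)*(4105 + 3862))) = 3794/((1474*7967)) = 3794/11743358 = 3794*(1/11743358) = 1897/5871679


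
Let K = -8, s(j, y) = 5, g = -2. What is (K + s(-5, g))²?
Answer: 9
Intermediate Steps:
(K + s(-5, g))² = (-8 + 5)² = (-3)² = 9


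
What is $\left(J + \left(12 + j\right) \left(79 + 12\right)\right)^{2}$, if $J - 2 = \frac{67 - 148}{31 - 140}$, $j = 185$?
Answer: $\frac{3819452652964}{11881} \approx 3.2148 \cdot 10^{8}$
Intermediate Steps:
$J = \frac{299}{109}$ ($J = 2 + \frac{67 - 148}{31 - 140} = 2 - \frac{81}{-109} = 2 - - \frac{81}{109} = 2 + \frac{81}{109} = \frac{299}{109} \approx 2.7431$)
$\left(J + \left(12 + j\right) \left(79 + 12\right)\right)^{2} = \left(\frac{299}{109} + \left(12 + 185\right) \left(79 + 12\right)\right)^{2} = \left(\frac{299}{109} + 197 \cdot 91\right)^{2} = \left(\frac{299}{109} + 17927\right)^{2} = \left(\frac{1954342}{109}\right)^{2} = \frac{3819452652964}{11881}$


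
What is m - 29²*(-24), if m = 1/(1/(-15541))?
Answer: 4643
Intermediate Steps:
m = -15541 (m = 1/(-1/15541) = -15541)
m - 29²*(-24) = -15541 - 29²*(-24) = -15541 - 841*(-24) = -15541 - 1*(-20184) = -15541 + 20184 = 4643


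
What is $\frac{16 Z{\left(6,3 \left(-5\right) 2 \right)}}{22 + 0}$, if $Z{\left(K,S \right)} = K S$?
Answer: $- \frac{1440}{11} \approx -130.91$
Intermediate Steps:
$\frac{16 Z{\left(6,3 \left(-5\right) 2 \right)}}{22 + 0} = \frac{16 \cdot 6 \cdot 3 \left(-5\right) 2}{22 + 0} = \frac{16 \cdot 6 \left(\left(-15\right) 2\right)}{22} = 16 \cdot 6 \left(-30\right) \frac{1}{22} = 16 \left(-180\right) \frac{1}{22} = \left(-2880\right) \frac{1}{22} = - \frac{1440}{11}$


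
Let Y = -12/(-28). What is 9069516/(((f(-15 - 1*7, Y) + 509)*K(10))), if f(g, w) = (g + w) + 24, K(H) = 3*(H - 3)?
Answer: 755793/895 ≈ 844.46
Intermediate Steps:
Y = 3/7 (Y = -12*(-1/28) = 3/7 ≈ 0.42857)
K(H) = -9 + 3*H (K(H) = 3*(-3 + H) = -9 + 3*H)
f(g, w) = 24 + g + w
9069516/(((f(-15 - 1*7, Y) + 509)*K(10))) = 9069516/((((24 + (-15 - 1*7) + 3/7) + 509)*(-9 + 3*10))) = 9069516/((((24 + (-15 - 7) + 3/7) + 509)*(-9 + 30))) = 9069516/((((24 - 22 + 3/7) + 509)*21)) = 9069516/(((17/7 + 509)*21)) = 9069516/(((3580/7)*21)) = 9069516/10740 = 9069516*(1/10740) = 755793/895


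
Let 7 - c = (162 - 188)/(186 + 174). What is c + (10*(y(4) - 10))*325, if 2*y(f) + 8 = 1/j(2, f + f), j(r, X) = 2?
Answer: -8042477/180 ≈ -44680.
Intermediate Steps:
y(f) = -15/4 (y(f) = -4 + (1/2)/2 = -4 + (1/2)*(1/2) = -4 + 1/4 = -15/4)
c = 1273/180 (c = 7 - (162 - 188)/(186 + 174) = 7 - (-26)/360 = 7 - 1*(-13/180) = 7 + 13/180 = 1273/180 ≈ 7.0722)
c + (10*(y(4) - 10))*325 = 1273/180 + (10*(-15/4 - 10))*325 = 1273/180 + (10*(-55/4))*325 = 1273/180 - 275/2*325 = 1273/180 - 89375/2 = -8042477/180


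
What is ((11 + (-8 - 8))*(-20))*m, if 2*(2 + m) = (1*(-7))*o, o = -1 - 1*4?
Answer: 1550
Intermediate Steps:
o = -5 (o = -1 - 4 = -5)
m = 31/2 (m = -2 + ((1*(-7))*(-5))/2 = -2 + (-7*(-5))/2 = -2 + (½)*35 = -2 + 35/2 = 31/2 ≈ 15.500)
((11 + (-8 - 8))*(-20))*m = ((11 + (-8 - 8))*(-20))*(31/2) = ((11 - 16)*(-20))*(31/2) = -5*(-20)*(31/2) = 100*(31/2) = 1550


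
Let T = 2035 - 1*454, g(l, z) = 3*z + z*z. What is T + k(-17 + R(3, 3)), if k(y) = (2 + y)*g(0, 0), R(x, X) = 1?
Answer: 1581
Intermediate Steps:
g(l, z) = z² + 3*z (g(l, z) = 3*z + z² = z² + 3*z)
T = 1581 (T = 2035 - 454 = 1581)
k(y) = 0 (k(y) = (2 + y)*(0*(3 + 0)) = (2 + y)*(0*3) = (2 + y)*0 = 0)
T + k(-17 + R(3, 3)) = 1581 + 0 = 1581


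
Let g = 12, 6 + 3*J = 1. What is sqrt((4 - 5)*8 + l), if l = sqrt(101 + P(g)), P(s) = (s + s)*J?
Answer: sqrt(-8 + sqrt(61)) ≈ 0.4356*I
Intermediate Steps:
J = -5/3 (J = -2 + (1/3)*1 = -2 + 1/3 = -5/3 ≈ -1.6667)
P(s) = -10*s/3 (P(s) = (s + s)*(-5/3) = (2*s)*(-5/3) = -10*s/3)
l = sqrt(61) (l = sqrt(101 - 10/3*12) = sqrt(101 - 40) = sqrt(61) ≈ 7.8102)
sqrt((4 - 5)*8 + l) = sqrt((4 - 5)*8 + sqrt(61)) = sqrt(-1*8 + sqrt(61)) = sqrt(-8 + sqrt(61))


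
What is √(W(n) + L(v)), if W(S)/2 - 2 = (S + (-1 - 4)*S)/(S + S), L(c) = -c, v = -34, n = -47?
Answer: √34 ≈ 5.8309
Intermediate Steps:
W(S) = 0 (W(S) = 4 + 2*((S + (-1 - 4)*S)/(S + S)) = 4 + 2*((S - 5*S)/((2*S))) = 4 + 2*((-4*S)*(1/(2*S))) = 4 + 2*(-2) = 4 - 4 = 0)
√(W(n) + L(v)) = √(0 - 1*(-34)) = √(0 + 34) = √34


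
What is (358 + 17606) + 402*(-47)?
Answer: -930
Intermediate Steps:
(358 + 17606) + 402*(-47) = 17964 - 18894 = -930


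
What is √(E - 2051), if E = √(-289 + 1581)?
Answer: √(-2051 + 2*√323) ≈ 44.889*I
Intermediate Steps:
E = 2*√323 (E = √1292 = 2*√323 ≈ 35.944)
√(E - 2051) = √(2*√323 - 2051) = √(-2051 + 2*√323)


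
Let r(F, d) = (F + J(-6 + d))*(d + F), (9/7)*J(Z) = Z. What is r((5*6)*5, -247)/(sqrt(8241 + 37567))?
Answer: 40837*sqrt(2863)/103068 ≈ 21.200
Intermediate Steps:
J(Z) = 7*Z/9
r(F, d) = (F + d)*(-14/3 + F + 7*d/9) (r(F, d) = (F + 7*(-6 + d)/9)*(d + F) = (F + (-14/3 + 7*d/9))*(F + d) = (-14/3 + F + 7*d/9)*(F + d) = (F + d)*(-14/3 + F + 7*d/9))
r((5*6)*5, -247)/(sqrt(8241 + 37567)) = (((5*6)*5)**2 - 14*5*6*5/3 - 14/3*(-247) + (7/9)*(-247)**2 + (16/9)*((5*6)*5)*(-247))/(sqrt(8241 + 37567)) = ((30*5)**2 - 140*5 + 3458/3 + (7/9)*61009 + (16/9)*(30*5)*(-247))/(sqrt(45808)) = (150**2 - 14/3*150 + 3458/3 + 427063/9 + (16/9)*150*(-247))/((4*sqrt(2863))) = (22500 - 700 + 3458/3 + 427063/9 - 197600/3)*(sqrt(2863)/11452) = 40837*(sqrt(2863)/11452)/9 = 40837*sqrt(2863)/103068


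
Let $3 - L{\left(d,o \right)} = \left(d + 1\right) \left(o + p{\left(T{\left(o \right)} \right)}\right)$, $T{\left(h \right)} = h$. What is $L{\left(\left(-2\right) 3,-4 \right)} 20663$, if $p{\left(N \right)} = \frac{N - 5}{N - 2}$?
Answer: $- \frac{392597}{2} \approx -1.963 \cdot 10^{5}$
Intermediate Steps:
$p{\left(N \right)} = \frac{-5 + N}{-2 + N}$
$L{\left(d,o \right)} = 3 - \left(1 + d\right) \left(o + \frac{-5 + o}{-2 + o}\right)$ ($L{\left(d,o \right)} = 3 - \left(d + 1\right) \left(o + \frac{-5 + o}{-2 + o}\right) = 3 - \left(1 + d\right) \left(o + \frac{-5 + o}{-2 + o}\right)$)
$L{\left(\left(-2\right) 3,-4 \right)} 20663 = \frac{5 - -4 + \left(-2 - 4\right) \left(3 - -4 - \left(-2\right) 3 \left(-4\right)\right) - \left(-2\right) 3 \left(-5 - 4\right)}{-2 - 4} \cdot 20663 = \frac{5 + 4 - 6 \left(3 + 4 - \left(-6\right) \left(-4\right)\right) - \left(-6\right) \left(-9\right)}{-6} \cdot 20663 = - \frac{5 + 4 - 6 \left(3 + 4 - 24\right) - 54}{6} \cdot 20663 = - \frac{5 + 4 - -102 - 54}{6} \cdot 20663 = - \frac{5 + 4 + 102 - 54}{6} \cdot 20663 = \left(- \frac{1}{6}\right) 57 \cdot 20663 = \left(- \frac{19}{2}\right) 20663 = - \frac{392597}{2}$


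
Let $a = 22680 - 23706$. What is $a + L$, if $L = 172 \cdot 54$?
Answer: $8262$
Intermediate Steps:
$a = -1026$ ($a = 22680 - 23706 = -1026$)
$L = 9288$
$a + L = -1026 + 9288 = 8262$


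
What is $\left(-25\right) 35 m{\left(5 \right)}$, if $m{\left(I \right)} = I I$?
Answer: $-21875$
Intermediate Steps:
$m{\left(I \right)} = I^{2}$
$\left(-25\right) 35 m{\left(5 \right)} = \left(-25\right) 35 \cdot 5^{2} = \left(-875\right) 25 = -21875$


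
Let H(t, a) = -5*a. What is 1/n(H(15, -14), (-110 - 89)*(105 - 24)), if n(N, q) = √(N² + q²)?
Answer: √259827061/259827061 ≈ 6.2038e-5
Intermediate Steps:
1/n(H(15, -14), (-110 - 89)*(105 - 24)) = 1/(√((-5*(-14))² + ((-110 - 89)*(105 - 24))²)) = 1/(√(70² + (-199*81)²)) = 1/(√(4900 + (-16119)²)) = 1/(√(4900 + 259822161)) = 1/(√259827061) = √259827061/259827061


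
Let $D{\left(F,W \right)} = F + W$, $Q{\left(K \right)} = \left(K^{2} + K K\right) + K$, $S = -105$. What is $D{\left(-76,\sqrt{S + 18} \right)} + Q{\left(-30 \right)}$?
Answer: $1694 + i \sqrt{87} \approx 1694.0 + 9.3274 i$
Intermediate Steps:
$Q{\left(K \right)} = K + 2 K^{2}$ ($Q{\left(K \right)} = \left(K^{2} + K^{2}\right) + K = 2 K^{2} + K = K + 2 K^{2}$)
$D{\left(-76,\sqrt{S + 18} \right)} + Q{\left(-30 \right)} = \left(-76 + \sqrt{-105 + 18}\right) - 30 \left(1 + 2 \left(-30\right)\right) = \left(-76 + \sqrt{-87}\right) - 30 \left(1 - 60\right) = \left(-76 + i \sqrt{87}\right) - -1770 = \left(-76 + i \sqrt{87}\right) + 1770 = 1694 + i \sqrt{87}$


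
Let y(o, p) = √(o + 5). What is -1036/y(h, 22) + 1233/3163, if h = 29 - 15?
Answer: 1233/3163 - 1036*√19/19 ≈ -237.28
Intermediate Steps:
h = 14
y(o, p) = √(5 + o)
-1036/y(h, 22) + 1233/3163 = -1036/√(5 + 14) + 1233/3163 = -1036*√19/19 + 1233*(1/3163) = -1036*√19/19 + 1233/3163 = 1233/3163 - 1036*√19/19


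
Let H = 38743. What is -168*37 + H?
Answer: 32527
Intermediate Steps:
-168*37 + H = -168*37 + 38743 = -6216 + 38743 = 32527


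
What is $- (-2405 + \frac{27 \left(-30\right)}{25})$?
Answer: $\frac{12187}{5} \approx 2437.4$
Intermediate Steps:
$- (-2405 + \frac{27 \left(-30\right)}{25}) = - (-2405 - \frac{162}{5}) = \left(-1\right) \left(- \frac{12187}{5}\right) = \frac{12187}{5}$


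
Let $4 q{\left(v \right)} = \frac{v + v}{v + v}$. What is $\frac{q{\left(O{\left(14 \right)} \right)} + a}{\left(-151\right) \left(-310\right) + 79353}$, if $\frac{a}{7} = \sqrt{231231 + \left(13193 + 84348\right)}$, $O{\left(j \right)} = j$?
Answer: $\frac{1}{504652} + \frac{14 \sqrt{82193}}{126163} \approx 0.031816$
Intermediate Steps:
$a = 14 \sqrt{82193}$ ($a = 7 \sqrt{231231 + \left(13193 + 84348\right)} = 7 \sqrt{231231 + 97541} = 7 \sqrt{328772} = 7 \cdot 2 \sqrt{82193} = 14 \sqrt{82193} \approx 4013.7$)
$q{\left(v \right)} = \frac{1}{4}$ ($q{\left(v \right)} = \frac{\left(v + v\right) \frac{1}{v + v}}{4} = \frac{2 v \frac{1}{2 v}}{4} = \frac{1}{4} \cdot 1 = \frac{1}{4}$)
$\frac{q{\left(O{\left(14 \right)} \right)} + a}{\left(-151\right) \left(-310\right) + 79353} = \frac{\frac{1}{4} + 14 \sqrt{82193}}{\left(-151\right) \left(-310\right) + 79353} = \frac{\frac{1}{4} + 14 \sqrt{82193}}{46810 + 79353} = \frac{\frac{1}{4} + 14 \sqrt{82193}}{126163} = \left(\frac{1}{4} + 14 \sqrt{82193}\right) \frac{1}{126163} = \frac{1}{504652} + \frac{14 \sqrt{82193}}{126163}$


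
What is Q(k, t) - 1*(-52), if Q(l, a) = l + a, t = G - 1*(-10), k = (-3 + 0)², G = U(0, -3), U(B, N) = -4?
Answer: 67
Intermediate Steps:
G = -4
k = 9 (k = (-3)² = 9)
t = 6 (t = -4 - 1*(-10) = -4 + 10 = 6)
Q(l, a) = a + l
Q(k, t) - 1*(-52) = (6 + 9) - 1*(-52) = 15 + 52 = 67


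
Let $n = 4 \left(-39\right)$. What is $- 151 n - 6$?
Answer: $23550$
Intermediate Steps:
$n = -156$
$- 151 n - 6 = \left(-151\right) \left(-156\right) - 6 = 23556 - 6 = 23550$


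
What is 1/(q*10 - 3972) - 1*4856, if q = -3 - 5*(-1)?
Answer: -19190913/3952 ≈ -4856.0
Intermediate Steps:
q = 2 (q = -3 + 5 = 2)
1/(q*10 - 3972) - 1*4856 = 1/(2*10 - 3972) - 1*4856 = 1/(20 - 3972) - 4856 = 1/(-3952) - 4856 = -1/3952 - 4856 = -19190913/3952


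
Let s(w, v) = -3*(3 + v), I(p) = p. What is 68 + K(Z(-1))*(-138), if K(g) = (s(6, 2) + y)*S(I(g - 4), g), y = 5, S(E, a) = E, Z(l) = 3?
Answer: -1312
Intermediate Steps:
s(w, v) = -9 - 3*v
K(g) = 40 - 10*g (K(g) = ((-9 - 3*2) + 5)*(g - 4) = ((-9 - 6) + 5)*(-4 + g) = (-15 + 5)*(-4 + g) = -10*(-4 + g) = 40 - 10*g)
68 + K(Z(-1))*(-138) = 68 + (40 - 10*3)*(-138) = 68 + (40 - 30)*(-138) = 68 + 10*(-138) = 68 - 1380 = -1312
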